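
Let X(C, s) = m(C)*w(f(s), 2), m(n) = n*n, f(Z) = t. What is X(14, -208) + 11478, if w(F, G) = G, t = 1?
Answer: 11870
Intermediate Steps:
f(Z) = 1
m(n) = n²
X(C, s) = 2*C² (X(C, s) = C²*2 = 2*C²)
X(14, -208) + 11478 = 2*14² + 11478 = 2*196 + 11478 = 392 + 11478 = 11870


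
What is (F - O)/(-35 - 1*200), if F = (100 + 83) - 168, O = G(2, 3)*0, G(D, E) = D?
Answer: -3/47 ≈ -0.063830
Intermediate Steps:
O = 0 (O = 2*0 = 0)
F = 15 (F = 183 - 168 = 15)
(F - O)/(-35 - 1*200) = (15 - 1*0)/(-35 - 1*200) = (15 + 0)/(-35 - 200) = 15/(-235) = 15*(-1/235) = -3/47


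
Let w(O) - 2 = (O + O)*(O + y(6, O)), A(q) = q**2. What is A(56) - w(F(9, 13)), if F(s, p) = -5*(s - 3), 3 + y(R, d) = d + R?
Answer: -286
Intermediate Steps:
y(R, d) = -3 + R + d (y(R, d) = -3 + (d + R) = -3 + (R + d) = -3 + R + d)
F(s, p) = 15 - 5*s (F(s, p) = -5*(-3 + s) = 15 - 5*s)
w(O) = 2 + 2*O*(3 + 2*O) (w(O) = 2 + (O + O)*(O + (-3 + 6 + O)) = 2 + (2*O)*(O + (3 + O)) = 2 + (2*O)*(3 + 2*O) = 2 + 2*O*(3 + 2*O))
A(56) - w(F(9, 13)) = 56**2 - (2 + 4*(15 - 5*9)**2 + 6*(15 - 5*9)) = 3136 - (2 + 4*(15 - 45)**2 + 6*(15 - 45)) = 3136 - (2 + 4*(-30)**2 + 6*(-30)) = 3136 - (2 + 4*900 - 180) = 3136 - (2 + 3600 - 180) = 3136 - 1*3422 = 3136 - 3422 = -286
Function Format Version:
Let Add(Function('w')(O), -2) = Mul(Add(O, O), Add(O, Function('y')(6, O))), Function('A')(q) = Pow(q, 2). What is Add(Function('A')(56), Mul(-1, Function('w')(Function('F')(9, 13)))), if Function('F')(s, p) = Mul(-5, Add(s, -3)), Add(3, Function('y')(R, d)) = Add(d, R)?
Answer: -286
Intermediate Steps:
Function('y')(R, d) = Add(-3, R, d) (Function('y')(R, d) = Add(-3, Add(d, R)) = Add(-3, Add(R, d)) = Add(-3, R, d))
Function('F')(s, p) = Add(15, Mul(-5, s)) (Function('F')(s, p) = Mul(-5, Add(-3, s)) = Add(15, Mul(-5, s)))
Function('w')(O) = Add(2, Mul(2, O, Add(3, Mul(2, O)))) (Function('w')(O) = Add(2, Mul(Add(O, O), Add(O, Add(-3, 6, O)))) = Add(2, Mul(Mul(2, O), Add(O, Add(3, O)))) = Add(2, Mul(Mul(2, O), Add(3, Mul(2, O)))) = Add(2, Mul(2, O, Add(3, Mul(2, O)))))
Add(Function('A')(56), Mul(-1, Function('w')(Function('F')(9, 13)))) = Add(Pow(56, 2), Mul(-1, Add(2, Mul(4, Pow(Add(15, Mul(-5, 9)), 2)), Mul(6, Add(15, Mul(-5, 9)))))) = Add(3136, Mul(-1, Add(2, Mul(4, Pow(Add(15, -45), 2)), Mul(6, Add(15, -45))))) = Add(3136, Mul(-1, Add(2, Mul(4, Pow(-30, 2)), Mul(6, -30)))) = Add(3136, Mul(-1, Add(2, Mul(4, 900), -180))) = Add(3136, Mul(-1, Add(2, 3600, -180))) = Add(3136, Mul(-1, 3422)) = Add(3136, -3422) = -286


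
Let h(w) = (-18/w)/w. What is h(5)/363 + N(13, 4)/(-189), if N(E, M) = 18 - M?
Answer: -6212/81675 ≈ -0.076058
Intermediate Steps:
h(w) = -18/w²
h(5)/363 + N(13, 4)/(-189) = -18/5²/363 + (18 - 1*4)/(-189) = -18*1/25*(1/363) + (18 - 4)*(-1/189) = -18/25*1/363 + 14*(-1/189) = -6/3025 - 2/27 = -6212/81675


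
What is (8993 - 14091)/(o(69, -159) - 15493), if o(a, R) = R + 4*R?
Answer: 2549/8144 ≈ 0.31299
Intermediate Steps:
o(a, R) = 5*R
(8993 - 14091)/(o(69, -159) - 15493) = (8993 - 14091)/(5*(-159) - 15493) = -5098/(-795 - 15493) = -5098/(-16288) = -5098*(-1/16288) = 2549/8144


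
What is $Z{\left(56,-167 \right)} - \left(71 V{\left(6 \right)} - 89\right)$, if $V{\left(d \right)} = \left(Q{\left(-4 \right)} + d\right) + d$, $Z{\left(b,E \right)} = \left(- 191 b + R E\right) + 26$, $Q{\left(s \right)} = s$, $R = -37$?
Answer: $-4970$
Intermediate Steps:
$Z{\left(b,E \right)} = 26 - 191 b - 37 E$ ($Z{\left(b,E \right)} = \left(- 191 b - 37 E\right) + 26 = 26 - 191 b - 37 E$)
$V{\left(d \right)} = -4 + 2 d$ ($V{\left(d \right)} = \left(-4 + d\right) + d = -4 + 2 d$)
$Z{\left(56,-167 \right)} - \left(71 V{\left(6 \right)} - 89\right) = \left(26 - 10696 - -6179\right) - \left(71 \left(-4 + 2 \cdot 6\right) - 89\right) = \left(26 - 10696 + 6179\right) - \left(71 \left(-4 + 12\right) - 89\right) = -4491 - \left(71 \cdot 8 - 89\right) = -4491 - \left(568 - 89\right) = -4491 - 479 = -4970$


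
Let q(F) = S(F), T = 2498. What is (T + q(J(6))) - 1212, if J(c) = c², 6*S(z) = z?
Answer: 1292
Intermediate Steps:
S(z) = z/6
q(F) = F/6
(T + q(J(6))) - 1212 = (2498 + (⅙)*6²) - 1212 = (2498 + (⅙)*36) - 1212 = (2498 + 6) - 1212 = 2504 - 1212 = 1292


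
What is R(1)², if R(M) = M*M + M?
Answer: 4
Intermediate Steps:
R(M) = M + M² (R(M) = M² + M = M + M²)
R(1)² = (1*(1 + 1))² = (1*2)² = 2² = 4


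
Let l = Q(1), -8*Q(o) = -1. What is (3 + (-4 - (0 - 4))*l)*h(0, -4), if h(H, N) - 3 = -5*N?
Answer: 69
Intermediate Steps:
Q(o) = 1/8 (Q(o) = -1/8*(-1) = 1/8)
l = 1/8 ≈ 0.12500
h(H, N) = 3 - 5*N
(3 + (-4 - (0 - 4))*l)*h(0, -4) = (3 + (-4 - (0 - 4))*(1/8))*(3 - 5*(-4)) = (3 + (-4 - 1*(-4))*(1/8))*(3 + 20) = (3 + (-4 + 4)*(1/8))*23 = (3 + 0*(1/8))*23 = (3 + 0)*23 = 3*23 = 69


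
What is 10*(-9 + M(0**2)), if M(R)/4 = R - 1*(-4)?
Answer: 70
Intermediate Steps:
M(R) = 16 + 4*R (M(R) = 4*(R - 1*(-4)) = 4*(R + 4) = 4*(4 + R) = 16 + 4*R)
10*(-9 + M(0**2)) = 10*(-9 + (16 + 4*0**2)) = 10*(-9 + (16 + 4*0)) = 10*(-9 + (16 + 0)) = 10*(-9 + 16) = 10*7 = 70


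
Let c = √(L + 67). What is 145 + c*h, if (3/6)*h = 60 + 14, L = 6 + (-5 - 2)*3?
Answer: 145 + 296*√13 ≈ 1212.2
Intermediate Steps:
L = -15 (L = 6 - 7*3 = 6 - 21 = -15)
c = 2*√13 (c = √(-15 + 67) = √52 = 2*√13 ≈ 7.2111)
h = 148 (h = 2*(60 + 14) = 2*74 = 148)
145 + c*h = 145 + (2*√13)*148 = 145 + 296*√13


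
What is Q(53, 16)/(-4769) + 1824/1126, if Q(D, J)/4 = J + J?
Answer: 4277264/2684947 ≈ 1.5931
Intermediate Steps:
Q(D, J) = 8*J (Q(D, J) = 4*(J + J) = 4*(2*J) = 8*J)
Q(53, 16)/(-4769) + 1824/1126 = (8*16)/(-4769) + 1824/1126 = 128*(-1/4769) + 1824*(1/1126) = -128/4769 + 912/563 = 4277264/2684947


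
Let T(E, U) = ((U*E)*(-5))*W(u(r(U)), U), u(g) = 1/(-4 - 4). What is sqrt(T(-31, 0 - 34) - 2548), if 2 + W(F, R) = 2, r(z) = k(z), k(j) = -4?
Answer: 14*I*sqrt(13) ≈ 50.478*I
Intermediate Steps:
r(z) = -4
u(g) = -1/8 (u(g) = 1/(-8) = -1/8)
W(F, R) = 0 (W(F, R) = -2 + 2 = 0)
T(E, U) = 0 (T(E, U) = ((U*E)*(-5))*0 = ((E*U)*(-5))*0 = -5*E*U*0 = 0)
sqrt(T(-31, 0 - 34) - 2548) = sqrt(0 - 2548) = sqrt(-2548) = 14*I*sqrt(13)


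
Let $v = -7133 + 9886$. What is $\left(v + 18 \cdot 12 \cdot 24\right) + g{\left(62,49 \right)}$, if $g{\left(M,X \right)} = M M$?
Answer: $11781$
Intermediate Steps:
$g{\left(M,X \right)} = M^{2}$
$v = 2753$
$\left(v + 18 \cdot 12 \cdot 24\right) + g{\left(62,49 \right)} = \left(2753 + 18 \cdot 12 \cdot 24\right) + 62^{2} = \left(2753 + 216 \cdot 24\right) + 3844 = \left(2753 + 5184\right) + 3844 = 7937 + 3844 = 11781$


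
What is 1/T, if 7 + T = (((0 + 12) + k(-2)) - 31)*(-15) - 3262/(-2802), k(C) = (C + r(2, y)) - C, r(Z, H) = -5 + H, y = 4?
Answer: 1401/412124 ≈ 0.0033995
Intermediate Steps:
k(C) = -1 (k(C) = (C + (-5 + 4)) - C = (C - 1) - C = (-1 + C) - C = -1)
T = 412124/1401 (T = -7 + ((((0 + 12) - 1) - 31)*(-15) - 3262/(-2802)) = -7 + (((12 - 1) - 31)*(-15) - 3262*(-1)/2802) = -7 + ((11 - 31)*(-15) - 1*(-1631/1401)) = -7 + (-20*(-15) + 1631/1401) = -7 + (300 + 1631/1401) = -7 + 421931/1401 = 412124/1401 ≈ 294.16)
1/T = 1/(412124/1401) = 1401/412124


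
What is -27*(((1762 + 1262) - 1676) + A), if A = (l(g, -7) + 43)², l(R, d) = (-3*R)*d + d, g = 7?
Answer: -940599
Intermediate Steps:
l(R, d) = d - 3*R*d (l(R, d) = -3*R*d + d = d - 3*R*d)
A = 33489 (A = (-7*(1 - 3*7) + 43)² = (-7*(1 - 21) + 43)² = (-7*(-20) + 43)² = (140 + 43)² = 183² = 33489)
-27*(((1762 + 1262) - 1676) + A) = -27*(((1762 + 1262) - 1676) + 33489) = -27*((3024 - 1676) + 33489) = -27*(1348 + 33489) = -27*34837 = -940599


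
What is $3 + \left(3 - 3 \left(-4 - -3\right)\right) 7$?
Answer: $45$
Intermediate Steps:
$3 + \left(3 - 3 \left(-4 - -3\right)\right) 7 = 3 + \left(3 - 3 \left(-4 + 3\right)\right) 7 = 3 + \left(3 - -3\right) 7 = 3 + \left(3 + 3\right) 7 = 3 + 6 \cdot 7 = 3 + 42 = 45$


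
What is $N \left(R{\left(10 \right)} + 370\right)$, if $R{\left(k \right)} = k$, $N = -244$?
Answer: $-92720$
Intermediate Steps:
$N \left(R{\left(10 \right)} + 370\right) = - 244 \left(10 + 370\right) = \left(-244\right) 380 = -92720$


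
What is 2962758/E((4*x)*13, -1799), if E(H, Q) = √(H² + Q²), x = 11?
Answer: 2962758*√3563585/3563585 ≈ 1569.5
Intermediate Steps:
2962758/E((4*x)*13, -1799) = 2962758/(√(((4*11)*13)² + (-1799)²)) = 2962758/(√((44*13)² + 3236401)) = 2962758/(√(572² + 3236401)) = 2962758/(√(327184 + 3236401)) = 2962758/(√3563585) = 2962758*(√3563585/3563585) = 2962758*√3563585/3563585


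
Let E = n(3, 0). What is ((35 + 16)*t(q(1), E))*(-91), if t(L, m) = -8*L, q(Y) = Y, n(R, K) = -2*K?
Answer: 37128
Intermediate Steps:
E = 0 (E = -2*0 = 0)
((35 + 16)*t(q(1), E))*(-91) = ((35 + 16)*(-8*1))*(-91) = (51*(-8))*(-91) = -408*(-91) = 37128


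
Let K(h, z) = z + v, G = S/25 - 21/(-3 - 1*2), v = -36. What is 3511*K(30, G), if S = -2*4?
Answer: -2819333/25 ≈ -1.1277e+5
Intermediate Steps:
S = -8
G = 97/25 (G = -8/25 - 21/(-3 - 1*2) = -8*1/25 - 21/(-3 - 2) = -8/25 - 21/(-5) = -8/25 - 21*(-⅕) = -8/25 + 21/5 = 97/25 ≈ 3.8800)
K(h, z) = -36 + z (K(h, z) = z - 36 = -36 + z)
3511*K(30, G) = 3511*(-36 + 97/25) = 3511*(-803/25) = -2819333/25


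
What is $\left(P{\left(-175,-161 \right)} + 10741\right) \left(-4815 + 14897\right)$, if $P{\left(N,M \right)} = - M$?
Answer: $109913964$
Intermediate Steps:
$\left(P{\left(-175,-161 \right)} + 10741\right) \left(-4815 + 14897\right) = \left(\left(-1\right) \left(-161\right) + 10741\right) \left(-4815 + 14897\right) = \left(161 + 10741\right) 10082 = 10902 \cdot 10082 = 109913964$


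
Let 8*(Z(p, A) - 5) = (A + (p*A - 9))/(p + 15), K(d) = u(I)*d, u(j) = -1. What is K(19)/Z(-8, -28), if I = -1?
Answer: -1064/467 ≈ -2.2784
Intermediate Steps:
K(d) = -d
Z(p, A) = 5 + (-9 + A + A*p)/(8*(15 + p)) (Z(p, A) = 5 + ((A + (p*A - 9))/(p + 15))/8 = 5 + ((A + (A*p - 9))/(15 + p))/8 = 5 + ((A + (-9 + A*p))/(15 + p))/8 = 5 + ((-9 + A + A*p)/(15 + p))/8 = 5 + (-9 + A + A*p)/(8*(15 + p)))
K(19)/Z(-8, -28) = (-1*19)/(((591 - 28 + 40*(-8) - 28*(-8))/(8*(15 - 8)))) = -19*56/(591 - 28 - 320 + 224) = -19/((⅛)*(⅐)*467) = -19/467/56 = -19*56/467 = -1064/467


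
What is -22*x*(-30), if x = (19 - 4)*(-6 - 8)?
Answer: -138600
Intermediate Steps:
x = -210 (x = 15*(-14) = -210)
-22*x*(-30) = -22*(-210)*(-30) = 4620*(-30) = -138600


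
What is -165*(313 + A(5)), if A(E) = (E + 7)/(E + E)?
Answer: -51843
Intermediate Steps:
A(E) = (7 + E)/(2*E) (A(E) = (7 + E)/((2*E)) = (7 + E)*(1/(2*E)) = (7 + E)/(2*E))
-165*(313 + A(5)) = -165*(313 + (1/2)*(7 + 5)/5) = -165*(313 + (1/2)*(1/5)*12) = -165*(313 + 6/5) = -165*1571/5 = -51843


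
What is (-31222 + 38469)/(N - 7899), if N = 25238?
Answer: 7247/17339 ≈ 0.41796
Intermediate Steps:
(-31222 + 38469)/(N - 7899) = (-31222 + 38469)/(25238 - 7899) = 7247/17339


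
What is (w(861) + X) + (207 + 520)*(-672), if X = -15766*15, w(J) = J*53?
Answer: -679401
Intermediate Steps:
w(J) = 53*J
X = -236490
(w(861) + X) + (207 + 520)*(-672) = (53*861 - 236490) + (207 + 520)*(-672) = (45633 - 236490) + 727*(-672) = -190857 - 488544 = -679401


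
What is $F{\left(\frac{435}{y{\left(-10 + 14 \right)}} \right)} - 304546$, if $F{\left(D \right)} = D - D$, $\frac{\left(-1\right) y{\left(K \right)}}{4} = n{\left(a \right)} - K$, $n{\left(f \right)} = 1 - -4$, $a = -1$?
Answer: $-304546$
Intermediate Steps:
$n{\left(f \right)} = 5$ ($n{\left(f \right)} = 1 + 4 = 5$)
$y{\left(K \right)} = -20 + 4 K$ ($y{\left(K \right)} = - 4 \left(5 - K\right) = -20 + 4 K$)
$F{\left(D \right)} = 0$
$F{\left(\frac{435}{y{\left(-10 + 14 \right)}} \right)} - 304546 = 0 - 304546 = -304546$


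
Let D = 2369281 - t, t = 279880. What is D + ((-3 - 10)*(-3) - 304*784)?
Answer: 1851104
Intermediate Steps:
D = 2089401 (D = 2369281 - 1*279880 = 2369281 - 279880 = 2089401)
D + ((-3 - 10)*(-3) - 304*784) = 2089401 + ((-3 - 10)*(-3) - 304*784) = 2089401 + (-13*(-3) - 238336) = 2089401 + (39 - 238336) = 2089401 - 238297 = 1851104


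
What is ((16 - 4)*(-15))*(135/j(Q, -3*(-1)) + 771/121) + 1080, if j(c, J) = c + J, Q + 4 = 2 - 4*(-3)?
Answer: -3045600/1573 ≈ -1936.2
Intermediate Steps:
Q = 10 (Q = -4 + (2 - 4*(-3)) = -4 + (2 + 12) = -4 + 14 = 10)
j(c, J) = J + c
((16 - 4)*(-15))*(135/j(Q, -3*(-1)) + 771/121) + 1080 = ((16 - 4)*(-15))*(135/(-3*(-1) + 10) + 771/121) + 1080 = (12*(-15))*(135/(3 + 10) + 771*(1/121)) + 1080 = -180*(135/13 + 771/121) + 1080 = -180*26358/1573 + 1080 = -4744440/1573 + 1080 = -3045600/1573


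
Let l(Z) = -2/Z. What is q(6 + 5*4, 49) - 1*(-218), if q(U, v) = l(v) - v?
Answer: 8279/49 ≈ 168.96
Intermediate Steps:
q(U, v) = -v - 2/v (q(U, v) = -2/v - v = -v - 2/v)
q(6 + 5*4, 49) - 1*(-218) = (-1*49 - 2/49) - 1*(-218) = (-49 - 2*1/49) + 218 = (-49 - 2/49) + 218 = -2403/49 + 218 = 8279/49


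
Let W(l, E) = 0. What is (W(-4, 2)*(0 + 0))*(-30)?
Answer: 0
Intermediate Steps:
(W(-4, 2)*(0 + 0))*(-30) = (0*(0 + 0))*(-30) = (0*0)*(-30) = 0*(-30) = 0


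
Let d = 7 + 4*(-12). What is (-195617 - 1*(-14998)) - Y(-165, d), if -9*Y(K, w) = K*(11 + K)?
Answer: -533387/3 ≈ -1.7780e+5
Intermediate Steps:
d = -41 (d = 7 - 48 = -41)
Y(K, w) = -K*(11 + K)/9
(-195617 - 1*(-14998)) - Y(-165, d) = (-195617 - 1*(-14998)) - (-1)*(-165)*(11 - 165)/9 = (-195617 + 14998) - (-1)*(-165)*(-154)/9 = -180619 - 1*(-8470/3) = -180619 + 8470/3 = -533387/3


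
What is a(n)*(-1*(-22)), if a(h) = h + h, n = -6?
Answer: -264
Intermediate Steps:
a(h) = 2*h
a(n)*(-1*(-22)) = (2*(-6))*(-1*(-22)) = -12*22 = -264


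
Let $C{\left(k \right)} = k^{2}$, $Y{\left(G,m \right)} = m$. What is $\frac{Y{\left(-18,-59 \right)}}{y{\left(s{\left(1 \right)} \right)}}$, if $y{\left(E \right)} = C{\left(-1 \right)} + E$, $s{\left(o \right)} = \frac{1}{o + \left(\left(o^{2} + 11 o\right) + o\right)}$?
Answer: $- \frac{826}{15} \approx -55.067$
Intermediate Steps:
$s{\left(o \right)} = \frac{1}{o^{2} + 13 o}$ ($s{\left(o \right)} = \frac{1}{o + \left(o^{2} + 12 o\right)} = \frac{1}{o^{2} + 13 o}$)
$y{\left(E \right)} = 1 + E$ ($y{\left(E \right)} = \left(-1\right)^{2} + E = 1 + E$)
$\frac{Y{\left(-18,-59 \right)}}{y{\left(s{\left(1 \right)} \right)}} = - \frac{59}{1 + \frac{1}{1 \left(13 + 1\right)}} = - \frac{59}{1 + 1 \cdot \frac{1}{14}} = - \frac{59}{1 + \frac{1}{14}} = - \frac{59}{\frac{15}{14}} = \left(-59\right) \frac{14}{15} = - \frac{826}{15}$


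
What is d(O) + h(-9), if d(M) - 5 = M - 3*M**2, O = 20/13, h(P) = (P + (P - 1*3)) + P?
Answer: -5165/169 ≈ -30.562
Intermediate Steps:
h(P) = -3 + 3*P (h(P) = (P + (P - 3)) + P = (P + (-3 + P)) + P = (-3 + 2*P) + P = -3 + 3*P)
O = 20/13 (O = 20*(1/13) = 20/13 ≈ 1.5385)
d(M) = 5 + M - 3*M**2 (d(M) = 5 + (M - 3*M**2) = 5 + M - 3*M**2)
d(O) + h(-9) = (5 + 20/13 - 3*(20/13)**2) + (-3 + 3*(-9)) = (5 + 20/13 - 3*400/169) + (-3 - 27) = (5 + 20/13 - 1200/169) - 30 = -95/169 - 30 = -5165/169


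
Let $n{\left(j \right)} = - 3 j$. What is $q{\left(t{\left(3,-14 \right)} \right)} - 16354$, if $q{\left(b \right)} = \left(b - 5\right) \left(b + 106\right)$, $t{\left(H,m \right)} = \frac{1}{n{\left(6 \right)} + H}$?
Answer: $- \frac{3800414}{225} \approx -16891.0$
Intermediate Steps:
$t{\left(H,m \right)} = \frac{1}{-18 + H}$ ($t{\left(H,m \right)} = \frac{1}{\left(-3\right) 6 + H} = \frac{1}{-18 + H}$)
$q{\left(b \right)} = \left(-5 + b\right) \left(106 + b\right)$
$q{\left(t{\left(3,-14 \right)} \right)} - 16354 = \left(-530 + \left(\frac{1}{-18 + 3}\right)^{2} + \frac{101}{-18 + 3}\right) - 16354 = \left(-530 + \left(\frac{1}{-15}\right)^{2} + \frac{101}{-15}\right) - 16354 = \left(-530 + \left(- \frac{1}{15}\right)^{2} + 101 \left(- \frac{1}{15}\right)\right) - 16354 = \left(-530 + \frac{1}{225} - \frac{101}{15}\right) - 16354 = - \frac{120764}{225} - 16354 = - \frac{3800414}{225}$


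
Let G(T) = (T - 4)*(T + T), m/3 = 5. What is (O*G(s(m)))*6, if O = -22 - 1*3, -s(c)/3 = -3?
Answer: -13500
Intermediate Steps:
m = 15 (m = 3*5 = 15)
s(c) = 9 (s(c) = -3*(-3) = 9)
G(T) = 2*T*(-4 + T) (G(T) = (-4 + T)*(2*T) = 2*T*(-4 + T))
O = -25 (O = -22 - 3 = -25)
(O*G(s(m)))*6 = -50*9*(-4 + 9)*6 = -50*9*5*6 = -25*90*6 = -2250*6 = -13500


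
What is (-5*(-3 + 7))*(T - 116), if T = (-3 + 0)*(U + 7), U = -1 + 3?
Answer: 2860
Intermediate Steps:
U = 2
T = -27 (T = (-3 + 0)*(2 + 7) = -3*9 = -27)
(-5*(-3 + 7))*(T - 116) = (-5*(-3 + 7))*(-27 - 116) = -5*4*(-143) = -20*(-143) = 2860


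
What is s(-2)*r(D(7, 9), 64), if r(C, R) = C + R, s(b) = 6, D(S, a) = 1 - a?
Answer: 336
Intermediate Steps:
s(-2)*r(D(7, 9), 64) = 6*((1 - 1*9) + 64) = 6*((1 - 9) + 64) = 6*(-8 + 64) = 6*56 = 336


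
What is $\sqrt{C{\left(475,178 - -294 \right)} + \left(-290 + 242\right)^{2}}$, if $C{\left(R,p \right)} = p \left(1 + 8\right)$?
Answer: $6 \sqrt{182} \approx 80.944$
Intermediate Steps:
$C{\left(R,p \right)} = 9 p$ ($C{\left(R,p \right)} = p 9 = 9 p$)
$\sqrt{C{\left(475,178 - -294 \right)} + \left(-290 + 242\right)^{2}} = \sqrt{9 \left(178 - -294\right) + \left(-290 + 242\right)^{2}} = \sqrt{9 \left(178 + 294\right) + \left(-48\right)^{2}} = \sqrt{9 \cdot 472 + 2304} = \sqrt{4248 + 2304} = \sqrt{6552} = 6 \sqrt{182}$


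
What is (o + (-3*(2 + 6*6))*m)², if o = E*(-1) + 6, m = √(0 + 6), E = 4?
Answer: 77980 - 456*√6 ≈ 76863.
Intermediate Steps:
m = √6 ≈ 2.4495
o = 2 (o = 4*(-1) + 6 = -4 + 6 = 2)
(o + (-3*(2 + 6*6))*m)² = (2 + (-3*(2 + 6*6))*√6)² = (2 + (-3*(2 + 36))*√6)² = (2 + (-3*38)*√6)² = (2 - 114*√6)²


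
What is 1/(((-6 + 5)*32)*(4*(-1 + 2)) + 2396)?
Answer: 1/2268 ≈ 0.00044092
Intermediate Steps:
1/(((-6 + 5)*32)*(4*(-1 + 2)) + 2396) = 1/((-1*32)*(4*1) + 2396) = 1/(-32*4 + 2396) = 1/(-128 + 2396) = 1/2268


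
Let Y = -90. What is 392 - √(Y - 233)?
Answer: 392 - I*√323 ≈ 392.0 - 17.972*I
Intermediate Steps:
392 - √(Y - 233) = 392 - √(-90 - 233) = 392 - √(-323) = 392 - I*√323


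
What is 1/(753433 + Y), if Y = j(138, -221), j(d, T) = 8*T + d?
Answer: 1/751803 ≈ 1.3301e-6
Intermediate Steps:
j(d, T) = d + 8*T
Y = -1630 (Y = 138 + 8*(-221) = 138 - 1768 = -1630)
1/(753433 + Y) = 1/(753433 - 1630) = 1/751803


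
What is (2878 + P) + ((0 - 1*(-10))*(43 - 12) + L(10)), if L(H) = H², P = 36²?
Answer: 4584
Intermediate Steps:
P = 1296
(2878 + P) + ((0 - 1*(-10))*(43 - 12) + L(10)) = (2878 + 1296) + ((0 - 1*(-10))*(43 - 12) + 10²) = 4174 + ((0 + 10)*31 + 100) = 4174 + (10*31 + 100) = 4174 + (310 + 100) = 4174 + 410 = 4584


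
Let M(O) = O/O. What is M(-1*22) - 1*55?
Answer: -54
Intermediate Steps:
M(O) = 1
M(-1*22) - 1*55 = 1 - 1*55 = 1 - 55 = -54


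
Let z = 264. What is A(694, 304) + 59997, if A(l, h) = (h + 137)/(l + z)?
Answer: 57477567/958 ≈ 59997.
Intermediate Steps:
A(l, h) = (137 + h)/(264 + l) (A(l, h) = (h + 137)/(l + 264) = (137 + h)/(264 + l))
A(694, 304) + 59997 = (137 + 304)/(264 + 694) + 59997 = 441/958 + 59997 = 57477567/958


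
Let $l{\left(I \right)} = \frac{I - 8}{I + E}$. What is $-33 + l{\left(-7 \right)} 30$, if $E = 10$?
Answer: $-183$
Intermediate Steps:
$l{\left(I \right)} = \frac{-8 + I}{10 + I}$ ($l{\left(I \right)} = \frac{I - 8}{I + 10} = \frac{-8 + I}{10 + I}$)
$-33 + l{\left(-7 \right)} 30 = -33 + \frac{-8 - 7}{10 - 7} \cdot 30 = -33 + \frac{1}{3} \left(-15\right) 30 = -33 - 150 = -183$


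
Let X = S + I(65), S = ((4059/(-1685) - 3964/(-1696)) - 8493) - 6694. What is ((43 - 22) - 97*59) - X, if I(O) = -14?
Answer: 6786516741/714440 ≈ 9499.1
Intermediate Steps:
S = -10850251461/714440 (S = ((4059*(-1/1685) - 3964*(-1/1696)) - 8493) - 6694 = ((-4059/1685 + 991/424) - 8493) - 6694 = (-51181/714440 - 8493) - 6694 = -6067790101/714440 - 6694 = -10850251461/714440 ≈ -15187.)
X = -10860253621/714440 (X = -10850251461/714440 - 14 = -10860253621/714440 ≈ -15201.)
((43 - 22) - 97*59) - X = ((43 - 22) - 97*59) - 1*(-10860253621/714440) = (21 - 5723) + 10860253621/714440 = -5702 + 10860253621/714440 = 6786516741/714440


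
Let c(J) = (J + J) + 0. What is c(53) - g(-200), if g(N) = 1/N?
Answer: 21201/200 ≈ 106.01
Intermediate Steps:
c(J) = 2*J (c(J) = 2*J + 0 = 2*J)
c(53) - g(-200) = 2*53 - 1/(-200) = 106 - 1*(-1/200) = 106 + 1/200 = 21201/200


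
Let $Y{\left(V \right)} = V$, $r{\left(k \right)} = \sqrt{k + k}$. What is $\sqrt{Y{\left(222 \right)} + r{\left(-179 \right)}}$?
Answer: $\sqrt{222 + i \sqrt{358}} \approx 14.913 + 0.63437 i$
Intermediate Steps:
$r{\left(k \right)} = \sqrt{2} \sqrt{k}$ ($r{\left(k \right)} = \sqrt{2 k} = \sqrt{2} \sqrt{k}$)
$\sqrt{Y{\left(222 \right)} + r{\left(-179 \right)}} = \sqrt{222 + \sqrt{2} \sqrt{-179}} = \sqrt{222 + \sqrt{2} i \sqrt{179}} = \sqrt{222 + i \sqrt{358}}$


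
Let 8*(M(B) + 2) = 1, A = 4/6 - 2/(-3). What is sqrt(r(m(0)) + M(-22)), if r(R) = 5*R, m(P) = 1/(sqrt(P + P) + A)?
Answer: sqrt(30)/4 ≈ 1.3693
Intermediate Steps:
A = 4/3 (A = 4*(1/6) - 2*(-1/3) = 2/3 + 2/3 = 4/3 ≈ 1.3333)
m(P) = 1/(4/3 + sqrt(2)*sqrt(P)) (m(P) = 1/(sqrt(P + P) + 4/3) = 1/(sqrt(2*P) + 4/3) = 1/(sqrt(2)*sqrt(P) + 4/3) = 1/(4/3 + sqrt(2)*sqrt(P)))
M(B) = -15/8 (M(B) = -2 + (1/8)*1 = -2 + 1/8 = -15/8)
sqrt(r(m(0)) + M(-22)) = sqrt(5*(3/(4 + 3*sqrt(2)*sqrt(0))) - 15/8) = sqrt(5*(3/(4 + 3*sqrt(2)*0)) - 15/8) = sqrt(5*(3/(4 + 0)) - 15/8) = sqrt(5*(3/4) - 15/8) = sqrt(15/4 - 15/8) = sqrt(15/8) = sqrt(30)/4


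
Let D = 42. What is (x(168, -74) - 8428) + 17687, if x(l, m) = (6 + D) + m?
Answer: 9233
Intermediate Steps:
x(l, m) = 48 + m (x(l, m) = (6 + 42) + m = 48 + m)
(x(168, -74) - 8428) + 17687 = ((48 - 74) - 8428) + 17687 = (-26 - 8428) + 17687 = -8454 + 17687 = 9233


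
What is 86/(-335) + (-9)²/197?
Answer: 10193/65995 ≈ 0.15445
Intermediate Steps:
86/(-335) + (-9)²/197 = 86*(-1/335) + 81*(1/197) = -86/335 + 81/197 = 10193/65995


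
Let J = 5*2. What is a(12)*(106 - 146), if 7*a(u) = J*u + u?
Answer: -5280/7 ≈ -754.29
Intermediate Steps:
J = 10
a(u) = 11*u/7 (a(u) = (10*u + u)/7 = (11*u)/7 = 11*u/7)
a(12)*(106 - 146) = ((11/7)*12)*(106 - 146) = (132/7)*(-40) = -5280/7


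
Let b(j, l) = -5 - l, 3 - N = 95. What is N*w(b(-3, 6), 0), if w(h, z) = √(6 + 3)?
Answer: -276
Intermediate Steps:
N = -92 (N = 3 - 1*95 = 3 - 95 = -92)
w(h, z) = 3 (w(h, z) = √9 = 3)
N*w(b(-3, 6), 0) = -92*3 = -276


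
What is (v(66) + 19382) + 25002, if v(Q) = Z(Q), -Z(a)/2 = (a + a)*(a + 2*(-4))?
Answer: 29072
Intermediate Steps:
Z(a) = -4*a*(-8 + a) (Z(a) = -2*(a + a)*(a + 2*(-4)) = -2*2*a*(a - 8) = -2*2*a*(-8 + a) = -4*a*(-8 + a))
v(Q) = 4*Q*(8 - Q)
(v(66) + 19382) + 25002 = (4*66*(8 - 1*66) + 19382) + 25002 = (4*66*(8 - 66) + 19382) + 25002 = (4*66*(-58) + 19382) + 25002 = (-15312 + 19382) + 25002 = 4070 + 25002 = 29072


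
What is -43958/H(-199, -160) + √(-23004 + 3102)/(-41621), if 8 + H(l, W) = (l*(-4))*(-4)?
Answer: 21979/1596 - I*√19902/41621 ≈ 13.771 - 0.0033895*I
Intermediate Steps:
H(l, W) = -8 + 16*l (H(l, W) = -8 + (l*(-4))*(-4) = -8 - 4*l*(-4) = -8 + 16*l)
-43958/H(-199, -160) + √(-23004 + 3102)/(-41621) = -43958/(-8 + 16*(-199)) + √(-23004 + 3102)/(-41621) = -43958/(-8 - 3184) + √(-19902)*(-1/41621) = -43958/(-3192) + (I*√19902)*(-1/41621) = -43958*(-1/3192) - I*√19902/41621 = 21979/1596 - I*√19902/41621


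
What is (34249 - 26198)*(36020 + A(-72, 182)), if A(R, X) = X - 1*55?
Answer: 291019497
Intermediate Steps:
A(R, X) = -55 + X (A(R, X) = X - 55 = -55 + X)
(34249 - 26198)*(36020 + A(-72, 182)) = (34249 - 26198)*(36020 + (-55 + 182)) = 8051*(36020 + 127) = 8051*36147 = 291019497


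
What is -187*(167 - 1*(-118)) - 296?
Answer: -53591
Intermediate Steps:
-187*(167 - 1*(-118)) - 296 = -187*(167 + 118) - 296 = -187*285 - 296 = -53295 - 296 = -53591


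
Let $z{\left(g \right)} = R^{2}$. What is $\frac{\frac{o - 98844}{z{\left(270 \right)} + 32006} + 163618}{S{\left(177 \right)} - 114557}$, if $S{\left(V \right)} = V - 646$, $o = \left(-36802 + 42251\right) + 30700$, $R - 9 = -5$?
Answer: $- \frac{5239312901}{3683362572} \approx -1.4224$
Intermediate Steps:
$R = 4$ ($R = 9 - 5 = 4$)
$o = 36149$ ($o = 5449 + 30700 = 36149$)
$z{\left(g \right)} = 16$ ($z{\left(g \right)} = 4^{2} = 16$)
$S{\left(V \right)} = -646 + V$
$\frac{\frac{o - 98844}{z{\left(270 \right)} + 32006} + 163618}{S{\left(177 \right)} - 114557} = \frac{\frac{36149 - 98844}{16 + 32006} + 163618}{\left(-646 + 177\right) - 114557} = \frac{- \frac{62695}{32022} + 163618}{-469 - 114557} = \frac{\left(-62695\right) \frac{1}{32022} + 163618}{-115026} = \left(- \frac{62695}{32022} + 163618\right) \left(- \frac{1}{115026}\right) = \frac{5239312901}{32022} \left(- \frac{1}{115026}\right) = - \frac{5239312901}{3683362572}$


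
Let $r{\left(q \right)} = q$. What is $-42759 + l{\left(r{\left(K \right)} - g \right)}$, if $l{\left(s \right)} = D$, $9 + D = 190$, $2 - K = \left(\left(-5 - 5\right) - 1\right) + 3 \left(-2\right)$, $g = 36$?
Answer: $-42578$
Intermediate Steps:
$K = 19$ ($K = 2 - \left(\left(\left(-5 - 5\right) - 1\right) + 3 \left(-2\right)\right) = 2 - \left(\left(-10 - 1\right) - 6\right) = 2 - \left(-11 - 6\right) = 2 - -17 = 2 + 17 = 19$)
$D = 181$ ($D = -9 + 190 = 181$)
$l{\left(s \right)} = 181$
$-42759 + l{\left(r{\left(K \right)} - g \right)} = -42759 + 181 = -42578$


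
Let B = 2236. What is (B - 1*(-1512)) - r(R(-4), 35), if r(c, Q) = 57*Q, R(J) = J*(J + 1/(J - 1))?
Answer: 1753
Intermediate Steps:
R(J) = J*(J + 1/(-1 + J))
(B - 1*(-1512)) - r(R(-4), 35) = (2236 - 1*(-1512)) - 57*35 = (2236 + 1512) - 1*1995 = 3748 - 1995 = 1753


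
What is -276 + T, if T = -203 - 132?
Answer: -611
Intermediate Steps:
T = -335
-276 + T = -276 - 335 = -611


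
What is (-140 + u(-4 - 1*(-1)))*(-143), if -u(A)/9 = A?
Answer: 16159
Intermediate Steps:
u(A) = -9*A
(-140 + u(-4 - 1*(-1)))*(-143) = (-140 - 9*(-4 - 1*(-1)))*(-143) = (-140 - 9*(-4 + 1))*(-143) = (-140 - 9*(-3))*(-143) = (-140 + 27)*(-143) = -113*(-143) = 16159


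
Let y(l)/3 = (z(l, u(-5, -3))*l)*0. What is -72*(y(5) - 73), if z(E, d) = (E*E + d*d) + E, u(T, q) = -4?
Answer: 5256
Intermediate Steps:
z(E, d) = E + E² + d² (z(E, d) = (E² + d²) + E = E + E² + d²)
y(l) = 0 (y(l) = 3*(((l + l² + (-4)²)*l)*0) = 3*(((l + l² + 16)*l)*0) = 3*(((16 + l + l²)*l)*0) = 3*((l*(16 + l + l²))*0) = 3*0 = 0)
-72*(y(5) - 73) = -72*(0 - 73) = -72*(-73) = 5256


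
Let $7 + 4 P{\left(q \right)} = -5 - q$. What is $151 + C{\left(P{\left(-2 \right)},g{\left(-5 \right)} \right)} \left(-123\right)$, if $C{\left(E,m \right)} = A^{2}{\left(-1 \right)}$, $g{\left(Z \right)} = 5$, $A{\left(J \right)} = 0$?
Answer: $151$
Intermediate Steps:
$P{\left(q \right)} = -3 - \frac{q}{4}$ ($P{\left(q \right)} = - \frac{7}{4} + \frac{-5 - q}{4} = - \frac{7}{4} - \left(\frac{5}{4} + \frac{q}{4}\right) = -3 - \frac{q}{4}$)
$C{\left(E,m \right)} = 0$ ($C{\left(E,m \right)} = 0^{2} = 0$)
$151 + C{\left(P{\left(-2 \right)},g{\left(-5 \right)} \right)} \left(-123\right) = 151 + 0 \left(-123\right) = 151 + 0 = 151$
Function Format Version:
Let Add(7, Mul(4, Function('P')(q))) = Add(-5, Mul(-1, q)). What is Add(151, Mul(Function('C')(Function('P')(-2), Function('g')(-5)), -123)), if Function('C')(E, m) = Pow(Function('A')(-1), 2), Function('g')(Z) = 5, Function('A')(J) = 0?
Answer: 151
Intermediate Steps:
Function('P')(q) = Add(-3, Mul(Rational(-1, 4), q)) (Function('P')(q) = Add(Rational(-7, 4), Mul(Rational(1, 4), Add(-5, Mul(-1, q)))) = Add(Rational(-7, 4), Add(Rational(-5, 4), Mul(Rational(-1, 4), q))) = Add(-3, Mul(Rational(-1, 4), q)))
Function('C')(E, m) = 0 (Function('C')(E, m) = Pow(0, 2) = 0)
Add(151, Mul(Function('C')(Function('P')(-2), Function('g')(-5)), -123)) = Add(151, Mul(0, -123)) = Add(151, 0) = 151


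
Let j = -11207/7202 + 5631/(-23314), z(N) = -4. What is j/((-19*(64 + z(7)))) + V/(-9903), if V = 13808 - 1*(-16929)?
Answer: -32669541298887/10530985976732 ≈ -3.1022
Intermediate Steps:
V = 30737 (V = 13808 + 16929 = 30737)
j = -75458615/41976857 (j = -11207*1/7202 + 5631*(-1/23314) = -11207/7202 - 5631/23314 = -75458615/41976857 ≈ -1.7976)
j/((-19*(64 + z(7)))) + V/(-9903) = -75458615*(-1/(19*(64 - 4)))/41976857 + 30737/(-9903) = -75458615/(41976857*((-19*60))) + 30737*(-1/9903) = -75458615/41976857/(-1140) - 30737/9903 = -75458615/41976857*(-1/1140) - 30737/9903 = 15091723/9570723396 - 30737/9903 = -32669541298887/10530985976732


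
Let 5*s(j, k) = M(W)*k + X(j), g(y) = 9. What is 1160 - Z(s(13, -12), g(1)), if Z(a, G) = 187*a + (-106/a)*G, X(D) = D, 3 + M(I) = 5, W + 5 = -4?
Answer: 62577/55 ≈ 1137.8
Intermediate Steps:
W = -9 (W = -5 - 4 = -9)
M(I) = 2 (M(I) = -3 + 5 = 2)
s(j, k) = j/5 + 2*k/5 (s(j, k) = (2*k + j)/5 = (j + 2*k)/5 = j/5 + 2*k/5)
Z(a, G) = 187*a - 106*G/a
1160 - Z(s(13, -12), g(1)) = 1160 - (187*((⅕)*13 + (⅖)*(-12)) - 106*9/((⅕)*13 + (⅖)*(-12))) = 1160 - (187*(13/5 - 24/5) - 106*9/(13/5 - 24/5)) = 1160 - (187*(-11/5) - 106*9/(-11/5)) = 1160 - (-2057/5 - 106*9*(-5/11)) = 1160 - (-2057/5 + 4770/11) = 1160 - 1*1223/55 = 1160 - 1223/55 = 62577/55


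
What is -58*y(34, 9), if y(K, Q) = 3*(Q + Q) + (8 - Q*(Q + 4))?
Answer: 3190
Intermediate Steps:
y(K, Q) = 8 + 6*Q - Q*(4 + Q) (y(K, Q) = 3*(2*Q) + (8 - Q*(4 + Q)) = 6*Q + (8 - Q*(4 + Q)) = 8 + 6*Q - Q*(4 + Q))
-58*y(34, 9) = -58*(8 - 1*9² + 2*9) = -58*(8 - 1*81 + 18) = -58*(8 - 81 + 18) = -58*(-55) = 3190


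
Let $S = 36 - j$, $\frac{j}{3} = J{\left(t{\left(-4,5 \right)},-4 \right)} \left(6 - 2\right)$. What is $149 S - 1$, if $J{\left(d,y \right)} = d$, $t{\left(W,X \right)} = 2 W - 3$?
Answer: $25031$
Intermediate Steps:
$t{\left(W,X \right)} = -3 + 2 W$
$j = -132$ ($j = 3 \left(-3 + 2 \left(-4\right)\right) \left(6 - 2\right) = 3 \left(-3 - 8\right) 4 = 3 \left(\left(-11\right) 4\right) = 3 \left(-44\right) = -132$)
$S = 168$ ($S = 36 - -132 = 36 + 132 = 168$)
$149 S - 1 = 149 \cdot 168 - 1 = 25032 - 1 = 25031$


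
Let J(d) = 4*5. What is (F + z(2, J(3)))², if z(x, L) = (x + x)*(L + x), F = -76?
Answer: 144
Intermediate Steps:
J(d) = 20
z(x, L) = 2*x*(L + x) (z(x, L) = (2*x)*(L + x) = 2*x*(L + x))
(F + z(2, J(3)))² = (-76 + 2*2*(20 + 2))² = (-76 + 2*2*22)² = (-76 + 88)² = 12² = 144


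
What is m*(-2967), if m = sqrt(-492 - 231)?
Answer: -2967*I*sqrt(723) ≈ -79779.0*I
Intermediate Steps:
m = I*sqrt(723) (m = sqrt(-723) = I*sqrt(723) ≈ 26.889*I)
m*(-2967) = (I*sqrt(723))*(-2967) = -2967*I*sqrt(723)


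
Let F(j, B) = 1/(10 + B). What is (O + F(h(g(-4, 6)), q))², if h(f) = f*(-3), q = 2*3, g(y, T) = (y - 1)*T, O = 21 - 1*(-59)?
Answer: 1640961/256 ≈ 6410.0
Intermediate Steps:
O = 80 (O = 21 + 59 = 80)
g(y, T) = T*(-1 + y) (g(y, T) = (-1 + y)*T = T*(-1 + y))
q = 6
h(f) = -3*f
(O + F(h(g(-4, 6)), q))² = (80 + 1/(10 + 6))² = (80 + 1/16)² = (1281/16)² = 1640961/256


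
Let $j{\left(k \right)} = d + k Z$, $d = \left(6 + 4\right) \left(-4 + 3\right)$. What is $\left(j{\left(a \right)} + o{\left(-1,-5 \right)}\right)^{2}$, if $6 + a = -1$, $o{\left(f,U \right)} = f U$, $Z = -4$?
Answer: $529$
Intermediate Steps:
$o{\left(f,U \right)} = U f$
$d = -10$ ($d = 10 \left(-1\right) = -10$)
$a = -7$ ($a = -6 - 1 = -7$)
$j{\left(k \right)} = -10 - 4 k$ ($j{\left(k \right)} = -10 + k \left(-4\right) = -10 - 4 k$)
$\left(j{\left(a \right)} + o{\left(-1,-5 \right)}\right)^{2} = \left(\left(-10 - -28\right) - -5\right)^{2} = \left(\left(-10 + 28\right) + 5\right)^{2} = \left(18 + 5\right)^{2} = 23^{2} = 529$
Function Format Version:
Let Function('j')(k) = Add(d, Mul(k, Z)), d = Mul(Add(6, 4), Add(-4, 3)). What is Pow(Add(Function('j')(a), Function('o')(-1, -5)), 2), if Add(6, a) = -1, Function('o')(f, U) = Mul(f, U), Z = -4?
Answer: 529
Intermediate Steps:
Function('o')(f, U) = Mul(U, f)
d = -10 (d = Mul(10, -1) = -10)
a = -7 (a = Add(-6, -1) = -7)
Function('j')(k) = Add(-10, Mul(-4, k)) (Function('j')(k) = Add(-10, Mul(k, -4)) = Add(-10, Mul(-4, k)))
Pow(Add(Function('j')(a), Function('o')(-1, -5)), 2) = Pow(Add(Add(-10, Mul(-4, -7)), Mul(-5, -1)), 2) = Pow(Add(Add(-10, 28), 5), 2) = Pow(Add(18, 5), 2) = Pow(23, 2) = 529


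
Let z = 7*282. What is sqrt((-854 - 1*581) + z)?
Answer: 7*sqrt(11) ≈ 23.216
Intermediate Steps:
z = 1974
sqrt((-854 - 1*581) + z) = sqrt((-854 - 1*581) + 1974) = sqrt((-854 - 581) + 1974) = sqrt(-1435 + 1974) = sqrt(539) = 7*sqrt(11)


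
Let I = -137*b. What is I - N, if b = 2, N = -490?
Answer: 216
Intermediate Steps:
I = -274 (I = -137*2 = -274)
I - N = -274 - 1*(-490) = -274 + 490 = 216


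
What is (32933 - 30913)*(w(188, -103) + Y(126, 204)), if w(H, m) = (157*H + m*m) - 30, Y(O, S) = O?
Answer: 81246420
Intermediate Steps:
w(H, m) = -30 + m**2 + 157*H (w(H, m) = (157*H + m**2) - 30 = (m**2 + 157*H) - 30 = -30 + m**2 + 157*H)
(32933 - 30913)*(w(188, -103) + Y(126, 204)) = (32933 - 30913)*((-30 + (-103)**2 + 157*188) + 126) = 2020*((-30 + 10609 + 29516) + 126) = 2020*(40095 + 126) = 2020*40221 = 81246420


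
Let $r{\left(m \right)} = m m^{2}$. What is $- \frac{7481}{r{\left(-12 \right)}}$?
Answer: $\frac{7481}{1728} \approx 4.3293$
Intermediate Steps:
$r{\left(m \right)} = m^{3}$
$- \frac{7481}{r{\left(-12 \right)}} = - \frac{7481}{\left(-12\right)^{3}} = - \frac{7481}{-1728} = \left(-7481\right) \left(- \frac{1}{1728}\right) = \frac{7481}{1728}$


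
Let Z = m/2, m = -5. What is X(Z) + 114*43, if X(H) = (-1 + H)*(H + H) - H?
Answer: 4922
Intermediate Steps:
Z = -5/2 ≈ -2.5000
X(H) = -H + 2*H*(-1 + H) (X(H) = (-1 + H)*(2*H) - H = 2*H*(-1 + H) - H = -H + 2*H*(-1 + H))
X(Z) + 114*43 = -5*(-3 + 2*(-5/2))/2 + 114*43 = -5*(-3 - 5)/2 + 4902 = -5/2*(-8) + 4902 = 20 + 4902 = 4922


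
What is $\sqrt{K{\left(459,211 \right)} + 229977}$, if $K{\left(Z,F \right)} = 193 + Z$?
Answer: $\sqrt{230629} \approx 480.24$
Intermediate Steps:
$\sqrt{K{\left(459,211 \right)} + 229977} = \sqrt{\left(193 + 459\right) + 229977} = \sqrt{652 + 229977} = \sqrt{230629}$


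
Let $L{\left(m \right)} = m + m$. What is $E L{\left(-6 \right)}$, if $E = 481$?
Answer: $-5772$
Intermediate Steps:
$L{\left(m \right)} = 2 m$
$E L{\left(-6 \right)} = 481 \cdot 2 \left(-6\right) = 481 \left(-12\right) = -5772$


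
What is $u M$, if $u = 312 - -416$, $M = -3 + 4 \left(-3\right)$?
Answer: $-10920$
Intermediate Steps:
$M = -15$ ($M = -3 - 12 = -15$)
$u = 728$ ($u = 312 + 416 = 728$)
$u M = 728 \left(-15\right) = -10920$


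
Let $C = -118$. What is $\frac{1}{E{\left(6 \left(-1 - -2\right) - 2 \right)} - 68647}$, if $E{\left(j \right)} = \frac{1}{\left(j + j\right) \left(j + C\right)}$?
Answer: $- \frac{912}{62606065} \approx -1.4567 \cdot 10^{-5}$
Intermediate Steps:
$E{\left(j \right)} = \frac{1}{2 j \left(-118 + j\right)}$ ($E{\left(j \right)} = \frac{1}{\left(j + j\right) \left(j - 118\right)} = \frac{1}{2 j \left(-118 + j\right)}$)
$\frac{1}{E{\left(6 \left(-1 - -2\right) - 2 \right)} - 68647} = \frac{1}{\frac{1}{2 \left(6 \left(-1 - -2\right) - 2\right) \left(-118 - \left(2 - 6 \left(-1 - -2\right)\right)\right)} - 68647} = \frac{1}{\frac{1}{2 \left(6 \left(-1 + 2\right) - 2\right) \left(-118 - \left(2 - 6 \left(-1 + 2\right)\right)\right)} - 68647} = \frac{1}{\frac{1}{2 \left(6 \cdot 1 - 2\right) \left(-118 + \left(6 \cdot 1 - 2\right)\right)} - 68647} = \frac{1}{\frac{1}{2 \left(6 - 2\right) \left(-118 + \left(6 - 2\right)\right)} - 68647} = \frac{1}{\frac{1}{2 \cdot 4 \left(-118 + 4\right)} - 68647} = \frac{1}{\frac{1}{2} \cdot \frac{1}{4} \frac{1}{-114} - 68647} = \frac{1}{\frac{1}{2} \cdot \frac{1}{4} \left(- \frac{1}{114}\right) - 68647} = \frac{1}{- \frac{1}{912} - 68647} = \frac{1}{- \frac{62606065}{912}} = - \frac{912}{62606065}$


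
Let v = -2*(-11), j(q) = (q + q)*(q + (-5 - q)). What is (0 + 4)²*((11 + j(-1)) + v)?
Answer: 688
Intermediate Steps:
j(q) = -10*q (j(q) = (2*q)*(-5) = -10*q)
v = 22
(0 + 4)²*((11 + j(-1)) + v) = (0 + 4)²*((11 - 10*(-1)) + 22) = 4²*((11 + 10) + 22) = 16*(21 + 22) = 16*43 = 688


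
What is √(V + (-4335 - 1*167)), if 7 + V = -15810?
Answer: I*√20319 ≈ 142.54*I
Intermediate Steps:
V = -15817 (V = -7 - 15810 = -15817)
√(V + (-4335 - 1*167)) = √(-15817 + (-4335 - 1*167)) = √(-15817 + (-4335 - 167)) = √(-15817 - 4502) = √(-20319) = I*√20319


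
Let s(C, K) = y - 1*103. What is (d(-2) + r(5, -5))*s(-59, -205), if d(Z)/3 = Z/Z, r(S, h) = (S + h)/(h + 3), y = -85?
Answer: -564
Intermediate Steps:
r(S, h) = (S + h)/(3 + h)
s(C, K) = -188 (s(C, K) = -85 - 1*103 = -85 - 103 = -188)
d(Z) = 3 (d(Z) = 3*(Z/Z) = 3*1 = 3)
(d(-2) + r(5, -5))*s(-59, -205) = (3 + (5 - 5)/(3 - 5))*(-188) = (3 + 0/(-2))*(-188) = (3 - 1/2*0)*(-188) = (3 + 0)*(-188) = 3*(-188) = -564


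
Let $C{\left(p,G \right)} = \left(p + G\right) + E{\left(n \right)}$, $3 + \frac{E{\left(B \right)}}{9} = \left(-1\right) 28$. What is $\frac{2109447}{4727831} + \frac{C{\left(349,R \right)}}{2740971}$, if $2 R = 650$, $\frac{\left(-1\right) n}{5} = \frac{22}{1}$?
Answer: $\frac{5783800546282}{12958847663901} \approx 0.44632$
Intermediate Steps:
$n = -110$ ($n = - 5 \cdot \frac{22}{1} = - 5 \cdot 22 \cdot 1 = \left(-5\right) 22 = -110$)
$R = 325$ ($R = \frac{1}{2} \cdot 650 = 325$)
$E{\left(B \right)} = -279$ ($E{\left(B \right)} = -27 + 9 \left(\left(-1\right) 28\right) = -27 + 9 \left(-28\right) = -27 - 252 = -279$)
$C{\left(p,G \right)} = -279 + G + p$ ($C{\left(p,G \right)} = \left(p + G\right) - 279 = \left(G + p\right) - 279 = -279 + G + p$)
$\frac{2109447}{4727831} + \frac{C{\left(349,R \right)}}{2740971} = \frac{2109447}{4727831} + \frac{-279 + 325 + 349}{2740971} = 2109447 \cdot \frac{1}{4727831} + 395 \cdot \frac{1}{2740971} = \frac{2109447}{4727831} + \frac{395}{2740971} = \frac{5783800546282}{12958847663901}$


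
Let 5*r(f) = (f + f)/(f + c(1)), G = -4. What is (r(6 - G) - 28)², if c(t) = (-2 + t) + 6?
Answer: 173056/225 ≈ 769.14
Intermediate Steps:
c(t) = 4 + t
r(f) = 2*f/(5*(5 + f)) (r(f) = ((f + f)/(f + (4 + 1)))/5 = ((2*f)/(f + 5))/5 = ((2*f)/(5 + f))/5 = (2*f/(5 + f))/5 = 2*f/(5*(5 + f)))
(r(6 - G) - 28)² = (2*(6 - 1*(-4))/(5*(5 + (6 - 1*(-4)))) - 28)² = (2*(6 + 4)/(5*(5 + (6 + 4))) - 28)² = ((⅖)*10/(5 + 10) - 28)² = ((⅖)*10/15 - 28)² = ((⅖)*10*(1/15) - 28)² = (4/15 - 28)² = (-416/15)² = 173056/225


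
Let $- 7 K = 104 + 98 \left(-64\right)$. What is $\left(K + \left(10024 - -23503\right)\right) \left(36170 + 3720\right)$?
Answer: $\frac{9607785730}{7} \approx 1.3725 \cdot 10^{9}$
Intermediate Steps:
$K = \frac{6168}{7}$ ($K = - \frac{104 + 98 \left(-64\right)}{7} = - \frac{104 - 6272}{7} = \left(- \frac{1}{7}\right) \left(-6168\right) = \frac{6168}{7} \approx 881.14$)
$\left(K + \left(10024 - -23503\right)\right) \left(36170 + 3720\right) = \left(\frac{6168}{7} + \left(10024 - -23503\right)\right) \left(36170 + 3720\right) = \left(\frac{6168}{7} + \left(10024 + 23503\right)\right) 39890 = \left(\frac{6168}{7} + 33527\right) 39890 = \frac{240857}{7} \cdot 39890 = \frac{9607785730}{7}$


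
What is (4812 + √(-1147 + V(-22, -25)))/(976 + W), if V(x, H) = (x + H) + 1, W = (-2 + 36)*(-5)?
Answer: 2406/403 + I*√1193/806 ≈ 5.9702 + 0.042853*I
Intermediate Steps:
W = -170 (W = 34*(-5) = -170)
V(x, H) = 1 + H + x (V(x, H) = (H + x) + 1 = 1 + H + x)
(4812 + √(-1147 + V(-22, -25)))/(976 + W) = (4812 + √(-1147 + (1 - 25 - 22)))/(976 - 170) = (4812 + √(-1147 - 46))/806 = (4812 + √(-1193))*(1/806) = (4812 + I*√1193)*(1/806) = 2406/403 + I*√1193/806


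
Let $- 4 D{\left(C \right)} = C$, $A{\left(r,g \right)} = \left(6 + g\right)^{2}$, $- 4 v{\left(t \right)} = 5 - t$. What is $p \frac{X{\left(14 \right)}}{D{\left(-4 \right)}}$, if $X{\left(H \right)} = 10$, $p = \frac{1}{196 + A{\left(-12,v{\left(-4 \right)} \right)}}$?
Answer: $\frac{160}{3361} \approx 0.047605$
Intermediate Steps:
$v{\left(t \right)} = - \frac{5}{4} + \frac{t}{4}$ ($v{\left(t \right)} = - \frac{5 - t}{4} = - \frac{5}{4} + \frac{t}{4}$)
$D{\left(C \right)} = - \frac{C}{4}$
$p = \frac{16}{3361}$ ($p = \frac{1}{196 + \left(6 + \left(- \frac{5}{4} + \frac{1}{4} \left(-4\right)\right)\right)^{2}} = \frac{1}{196 + \left(6 - \frac{9}{4}\right)^{2}} = \frac{1}{196 + \left(\frac{15}{4}\right)^{2}} = \frac{1}{196 + \frac{225}{16}} = \frac{1}{\frac{3361}{16}} = \frac{16}{3361} \approx 0.0047605$)
$p \frac{X{\left(14 \right)}}{D{\left(-4 \right)}} = \frac{16 \frac{10}{\left(- \frac{1}{4}\right) \left(-4\right)}}{3361} = \frac{16 \cdot \frac{10}{1}}{3361} = \frac{16 \cdot 10 \cdot 1}{3361} = \frac{16}{3361} \cdot 10 = \frac{160}{3361}$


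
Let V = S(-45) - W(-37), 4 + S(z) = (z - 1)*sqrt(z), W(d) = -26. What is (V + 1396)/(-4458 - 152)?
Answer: -709/2305 + 69*I*sqrt(5)/2305 ≈ -0.30759 + 0.066936*I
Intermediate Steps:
S(z) = -4 + sqrt(z)*(-1 + z) (S(z) = -4 + (z - 1)*sqrt(z) = -4 + (-1 + z)*sqrt(z) = -4 + sqrt(z)*(-1 + z))
V = 22 - 138*I*sqrt(5) (V = (-4 + (-45)**(3/2) - sqrt(-45)) - 1*(-26) = (-4 - 135*I*sqrt(5) - 3*I*sqrt(5)) + 26 = (-4 - 138*I*sqrt(5)) + 26 = 22 - 138*I*sqrt(5) ≈ 22.0 - 308.58*I)
(V + 1396)/(-4458 - 152) = ((22 - 138*I*sqrt(5)) + 1396)/(-4458 - 152) = (1418 - 138*I*sqrt(5))/(-4610) = (1418 - 138*I*sqrt(5))*(-1/4610) = -709/2305 + 69*I*sqrt(5)/2305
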